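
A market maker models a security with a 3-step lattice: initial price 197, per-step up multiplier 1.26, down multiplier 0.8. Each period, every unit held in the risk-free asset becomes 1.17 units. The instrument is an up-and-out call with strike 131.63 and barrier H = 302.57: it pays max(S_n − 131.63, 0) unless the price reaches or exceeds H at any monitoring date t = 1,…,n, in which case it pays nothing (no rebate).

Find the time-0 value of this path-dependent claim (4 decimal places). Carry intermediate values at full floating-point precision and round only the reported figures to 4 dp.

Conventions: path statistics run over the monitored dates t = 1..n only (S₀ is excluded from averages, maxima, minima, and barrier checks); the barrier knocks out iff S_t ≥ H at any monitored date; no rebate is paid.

Risk-neutral up-probability p* = (R−d)/(u−d) = (1.17−0.8)/(1.26−0.8) = 0.8043; the claim prices as the p*-weighted sum of path payoffs discounted by R^3.
Enumerate all 2^3 = 8 price paths (U = up ×1.26, D = down ×0.8); each path with k up-moves has probability p*^k·(1−p*)^(3−k).
DDD: M=157.6000, payoff=0.0000, prob=0.007490
UDD: M=248.2200, payoff=27.2308, prob=0.030790
DUD: M=198.5760, payoff=27.2308, prob=0.030790
UUD: M=312.7572, payoff=0.0000, prob=0.126582
DDU: M=158.8608, payoff=27.2308, prob=0.030790
UDU: M=250.2058, payoff=118.5758, prob=0.126582
DUU: M=250.2058, payoff=118.5758, prob=0.126582
UUU: M=394.0741, payoff=0.0000, prob=0.520393
Price = Σ prob·payoff / R^3 = 32.534479 / 1.601613 = 20.3136

price = 20.3136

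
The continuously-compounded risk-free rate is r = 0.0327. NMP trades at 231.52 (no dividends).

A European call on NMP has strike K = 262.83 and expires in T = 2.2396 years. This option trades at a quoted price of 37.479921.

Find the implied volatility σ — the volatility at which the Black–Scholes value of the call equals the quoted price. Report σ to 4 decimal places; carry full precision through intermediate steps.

At σ = 0.3095 the Black–Scholes value reproduces the quote:
σ√T = 0.3095·√2.2396 = 0.463176
d₁ = (ln(S/K) + (r+σ²/2)T) / (σ√T) = (ln(231.52/262.83) + (0.0327+0.3095²/2)·2.2396) / 0.463176 = (-0.126841 + 0.180501) / 0.463176 = 0.115852
d₂ = d₁ − σ√T = 0.115852 − 0.463176 = -0.347324
e^{−rT} = 0.929382
N(d₁) = 0.546115,  N(d₂) = 0.364174
V = S·N(d₁) − K·e^{−rT}·N(d₂) = 126.436529 − 88.956608 = 37.479921 (matching the quote); vega is positive throughout, so no other σ reproduces this price

sigma = 0.3095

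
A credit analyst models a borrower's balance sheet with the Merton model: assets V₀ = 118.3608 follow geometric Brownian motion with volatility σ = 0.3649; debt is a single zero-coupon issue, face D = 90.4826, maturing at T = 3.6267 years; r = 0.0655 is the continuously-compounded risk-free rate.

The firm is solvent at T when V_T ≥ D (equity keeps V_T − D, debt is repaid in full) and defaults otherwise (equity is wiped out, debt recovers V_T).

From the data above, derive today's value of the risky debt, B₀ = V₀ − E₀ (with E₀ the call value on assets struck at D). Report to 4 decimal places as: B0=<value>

B0=62.9507

Equity is a call on the firm's assets struck at D = 90.4826:
d₁ = [ln(V₀/D) + (r + σ²/2)T] / (σ√T)
   = [ln(118.3608/90.4826) + (0.0655 + 0.5·0.3649²)·3.6267] / (0.3649·√3.6267)
   = [0.268580 + 0.479000] / 0.694912 = 1.075791
d₂ = d₁ − σ√T = 1.075791 − 0.694912 = 0.380880
N(d₁) = 0.858990,  N(d₂) = 0.648354,  e^(−rT) = 0.788558
E₀ = V₀·N(d₁) − D·e^(−rT)·N(d₂)
   = 118.3608·0.858990 − 90.4826·0.788558·0.648354 = 55.410147
B₀ = V₀ − E₀ = 118.3608 − 55.410147 = 62.950653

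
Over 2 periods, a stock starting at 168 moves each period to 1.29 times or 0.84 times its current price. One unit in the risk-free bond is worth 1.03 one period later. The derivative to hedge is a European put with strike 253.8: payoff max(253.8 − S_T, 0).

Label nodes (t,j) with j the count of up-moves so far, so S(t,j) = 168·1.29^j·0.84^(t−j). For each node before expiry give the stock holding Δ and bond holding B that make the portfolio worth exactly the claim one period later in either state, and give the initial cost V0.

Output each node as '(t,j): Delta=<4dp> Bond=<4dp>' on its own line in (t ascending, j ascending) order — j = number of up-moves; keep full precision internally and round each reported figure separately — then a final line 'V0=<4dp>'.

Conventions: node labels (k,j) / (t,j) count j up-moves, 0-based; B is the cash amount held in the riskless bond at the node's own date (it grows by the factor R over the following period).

Since d<R<u, set p* = (R−d)/(u−d) = 0.4222; price each node as the discounted p*-expectation of its children.
At maturity the claim pays: V(2,0)=135.2592, V(2,1)=71.7552, V(2,2)=0.0000
Node (1,0) S=141.1200: V=(p*·71.7552+(1−p*)·135.2592)/1.03=105.2878; Δ=(71.7552−135.2592)/(182.0448−118.5408)=-1.0000; B=V−Δ·S=246.4078
Node (1,1) S=216.7200: V=(p*·0.0000+(1−p*)·71.7552)/1.03=40.2510; Δ=(0.0000−71.7552)/(279.5688−182.0448)=-0.7358; B=V−Δ·S=199.7070
Node (0,0) S=168.0000: V=(p*·40.2510+(1−p*)·105.2878)/1.03=75.5610; Δ=(40.2510−105.2878)/(216.7200−141.1200)=-0.8603; B=V−Δ·S=220.0871
Check: Δ(0,0)·S0 + B(0,0) = 75.5610 = V0.

(0,0): Delta=-0.8603 Bond=220.0871
(1,0): Delta=-1.0000 Bond=246.4078
(1,1): Delta=-0.7358 Bond=199.7070
V0=75.5610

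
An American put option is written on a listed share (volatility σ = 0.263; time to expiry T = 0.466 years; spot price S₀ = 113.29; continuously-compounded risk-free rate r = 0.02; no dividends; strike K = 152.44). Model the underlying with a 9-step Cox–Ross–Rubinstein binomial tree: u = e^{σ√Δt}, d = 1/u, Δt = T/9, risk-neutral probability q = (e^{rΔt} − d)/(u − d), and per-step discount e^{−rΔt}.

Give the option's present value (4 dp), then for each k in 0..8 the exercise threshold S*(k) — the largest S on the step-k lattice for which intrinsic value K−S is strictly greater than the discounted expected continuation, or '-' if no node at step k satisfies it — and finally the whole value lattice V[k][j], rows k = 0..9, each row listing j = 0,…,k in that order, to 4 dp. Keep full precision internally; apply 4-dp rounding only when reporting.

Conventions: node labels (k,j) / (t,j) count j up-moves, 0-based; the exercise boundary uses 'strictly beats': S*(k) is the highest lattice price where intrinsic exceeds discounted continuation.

Δt=0.05178  u=1.06167  d=0.94191  q=0.49369  discount=0.99896
step 9 (expiry): payoffs max(K−S,0) = 86.3283 77.9223 68.4476 57.7682 45.7310 32.1632 16.8703 0.0000 0.0000 0.0000
step 8: (k=8,j=0): S=70.1890, K−S=82.2510, hold=82.0932 ⇒ V=82.2510 exercise | (k=8,j=1): S=79.1133, K−S=73.3267, hold=73.1689 ⇒ V=73.3267 exercise | (k=8,j=2): S=89.1724, K−S=63.2676, hold=63.1099 ⇒ V=63.2676 exercise | (k=8,j=3): S=100.5104, K−S=51.9296, hold=51.7718 ⇒ V=51.9296 exercise | (k=8,j=4): S=113.2900, K−S=39.1500, hold=38.9922 ⇒ V=39.1500 exercise | (k=8,j=5): S=127.6945, K−S=24.7455, hold=24.5877 ⇒ V=24.7455 exercise | (k=8,j=6): S=143.9305, K−S=8.5095, hold=8.5327 ⇒ V=8.5327 continue | (k=8,j=7): S=162.2309, K−S=0.0000, hold=0.0000 ⇒ V=0.0000 continue | (k=8,j=8): S=182.8581, K−S=0.0000, hold=0.0000 ⇒ V=0.0000 continue  boundary S*=127.6945
step 7: (k=7,j=0): S=74.5177, K−S=77.9223, hold=77.7645 ⇒ V=77.9223 exercise | (k=7,j=1): S=83.9924, K−S=68.4476, hold=68.2898 ⇒ V=68.4476 exercise | (k=7,j=2): S=94.6718, K−S=57.7682, hold=57.6104 ⇒ V=57.7682 exercise | (k=7,j=3): S=106.7090, K−S=45.7310, hold=45.5732 ⇒ V=45.7310 exercise | (k=7,j=4): S=120.2768, K−S=32.1632, hold=32.0054 ⇒ V=32.1632 exercise | (k=7,j=5): S=135.5697, K−S=16.8703, hold=16.7240 ⇒ V=16.8703 exercise | (k=7,j=6): S=152.8070, K−S=0.0000, hold=4.3157 ⇒ V=4.3157 continue | (k=7,j=7): S=172.2360, K−S=0.0000, hold=0.0000 ⇒ V=0.0000 continue  boundary S*=135.5697
step 6: (k=6,j=0): S=79.1133, K−S=73.3267, hold=73.1689 ⇒ V=73.3267 exercise | (k=6,j=1): S=89.1724, K−S=63.2676, hold=63.1099 ⇒ V=63.2676 exercise | (k=6,j=2): S=100.5104, K−S=51.9296, hold=51.7718 ⇒ V=51.9296 exercise | (k=6,j=3): S=113.2900, K−S=39.1500, hold=38.9922 ⇒ V=39.1500 exercise | (k=6,j=4): S=127.6945, K−S=24.7455, hold=24.5877 ⇒ V=24.7455 exercise | (k=6,j=5): S=143.9305, K−S=8.5095, hold=10.6611 ⇒ V=10.6611 continue | (k=6,j=6): S=162.2309, K−S=0.0000, hold=2.1828 ⇒ V=2.1828 continue  boundary S*=127.6945
step 5: (k=5,j=0): S=83.9924, K−S=68.4476, hold=68.2898 ⇒ V=68.4476 exercise | (k=5,j=1): S=94.6718, K−S=57.7682, hold=57.6104 ⇒ V=57.7682 exercise | (k=5,j=2): S=106.7090, K−S=45.7310, hold=45.5732 ⇒ V=45.7310 exercise | (k=5,j=3): S=120.2768, K−S=32.1632, hold=32.0054 ⇒ V=32.1632 exercise | (k=5,j=4): S=135.5697, K−S=16.8703, hold=17.7737 ⇒ V=17.7737 continue | (k=5,j=5): S=152.8070, K−S=0.0000, hold=6.4687 ⇒ V=6.4687 continue  boundary S*=120.2768
step 4: (k=4,j=0): S=89.1724, K−S=63.2676, hold=63.1099 ⇒ V=63.2676 exercise | (k=4,j=1): S=100.5104, K−S=51.9296, hold=51.7718 ⇒ V=51.9296 exercise | (k=4,j=2): S=113.2900, K−S=39.1500, hold=38.9922 ⇒ V=39.1500 exercise | (k=4,j=3): S=127.6945, K−S=24.7455, hold=25.0332 ⇒ V=25.0332 continue | (k=4,j=4): S=143.9305, K−S=8.5095, hold=12.1799 ⇒ V=12.1799 continue  boundary S*=113.2900
step 3: (k=3,j=0): S=94.6718, K−S=57.7682, hold=57.6104 ⇒ V=57.7682 exercise | (k=3,j=1): S=106.7090, K−S=45.7310, hold=45.5732 ⇒ V=45.7310 exercise | (k=3,j=2): S=120.2768, K−S=32.1632, hold=32.1473 ⇒ V=32.1632 exercise | (k=3,j=3): S=135.5697, K−S=16.8703, hold=18.6683 ⇒ V=18.6683 continue  boundary S*=120.2768
step 2: (k=2,j=0): S=100.5104, K−S=51.9296, hold=51.7718 ⇒ V=51.9296 exercise | (k=2,j=1): S=113.2900, K−S=39.1500, hold=38.9922 ⇒ V=39.1500 exercise | (k=2,j=2): S=127.6945, K−S=24.7455, hold=25.4744 ⇒ V=25.4744 continue  boundary S*=113.2900
step 1: (k=1,j=0): S=106.7090, K−S=45.7310, hold=45.5732 ⇒ V=45.7310 exercise | (k=1,j=1): S=120.2768, K−S=32.1632, hold=32.3649 ⇒ V=32.3649 continue  boundary S*=106.7090
step 0: (k=0,j=0): S=113.2900, K−S=39.1500, hold=39.0917 ⇒ V=39.1500 exercise  boundary S*=113.2900

price = 39.1500
boundary = 113.2900 106.7090 113.2900 120.2768 113.2900 120.2768 127.6945 135.5697 127.6945
tree:
39.1500
45.7310 32.3649
51.9296 39.1500 25.4744
57.7682 45.7310 32.1632 18.6683
63.2676 51.9296 39.1500 25.0332 12.1799
68.4476 57.7682 45.7310 32.1632 17.7737 6.4687
73.3267 63.2676 51.9296 39.1500 24.7455 10.6611 2.1828
77.9223 68.4476 57.7682 45.7310 32.1632 16.8703 4.3157 0.0000
82.2510 73.3267 63.2676 51.9296 39.1500 24.7455 8.5327 0.0000 0.0000
86.3283 77.9223 68.4476 57.7682 45.7310 32.1632 16.8703 0.0000 0.0000 0.0000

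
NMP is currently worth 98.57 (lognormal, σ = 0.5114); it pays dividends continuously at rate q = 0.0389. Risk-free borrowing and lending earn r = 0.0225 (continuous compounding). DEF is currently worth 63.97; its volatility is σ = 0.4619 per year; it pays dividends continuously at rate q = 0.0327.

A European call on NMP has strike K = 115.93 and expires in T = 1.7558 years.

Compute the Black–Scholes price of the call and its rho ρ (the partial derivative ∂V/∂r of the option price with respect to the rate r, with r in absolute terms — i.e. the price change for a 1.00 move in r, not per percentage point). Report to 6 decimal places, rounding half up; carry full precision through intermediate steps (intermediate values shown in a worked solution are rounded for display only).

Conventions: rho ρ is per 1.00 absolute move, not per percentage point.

σ√T = 0.5114·√1.7558 = 0.677639
d₁ = (ln(S/K) + (r−q+σ²/2)T) / (σ√T) = (ln(98.57/115.93) + (0.0225−0.0389+0.5114²/2)·1.7558) / 0.677639 = (-0.162220 + 0.200802) / 0.677639 = 0.056937
d₂ = d₁ − σ√T = 0.056937 − 0.677639 = -0.620702
e^{−rT} = 0.961265
e^{−qT} = 0.933980
N(d₁) = 0.522702,  N(d₂) = 0.267398
Call price V = S·e^{−qT}·N(d₁) − K·e^{−rT}·N(d₂) = 48.121200 − 29.798653 = 18.322547
ρ = K·T·e^{−rT}·N(d₂) = 52.320475

price = 18.322547
ρ = 52.320475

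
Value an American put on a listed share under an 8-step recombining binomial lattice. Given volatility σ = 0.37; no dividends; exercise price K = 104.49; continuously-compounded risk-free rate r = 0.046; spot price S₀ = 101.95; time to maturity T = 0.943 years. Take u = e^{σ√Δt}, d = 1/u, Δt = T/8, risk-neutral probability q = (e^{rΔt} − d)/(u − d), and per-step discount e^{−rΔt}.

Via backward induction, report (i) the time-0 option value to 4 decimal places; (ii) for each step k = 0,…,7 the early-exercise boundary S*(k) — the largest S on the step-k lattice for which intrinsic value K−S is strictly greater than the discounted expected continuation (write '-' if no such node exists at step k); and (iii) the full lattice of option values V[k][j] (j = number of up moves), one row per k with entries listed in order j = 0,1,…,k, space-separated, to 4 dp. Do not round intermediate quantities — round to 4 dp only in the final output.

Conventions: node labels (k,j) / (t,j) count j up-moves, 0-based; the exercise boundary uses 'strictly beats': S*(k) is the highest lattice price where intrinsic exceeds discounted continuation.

Δt=0.11787  u=1.13545  d=0.88071  q=0.48963  discount=0.99459
step 8 (expiry): payoffs max(K−S,0) = 67.5894 56.9158 43.1547 25.4133 2.5400 0.0000 0.0000 0.0000 0.0000
step 7: (k=7,j=0): S=41.8989, K−S=62.5911, hold=62.0261 ⇒ V=62.5911 exercise | (k=7,j=1): S=54.0183, K−S=50.4717, hold=49.9066 ⇒ V=50.4717 exercise | (k=7,j=2): S=69.6433, K−S=34.8467, hold=34.2816 ⇒ V=34.8467 exercise | (k=7,j=3): S=89.7879, K−S=14.7021, hold=14.1370 ⇒ V=14.7021 exercise | (k=7,j=4): S=115.7595, K−S=0.0000, hold=1.2893 ⇒ V=1.2893 continue | (k=7,j=5): S=149.2433, K−S=0.0000, hold=0.0000 ⇒ V=0.0000 continue | (k=7,j=6): S=192.4125, K−S=0.0000, hold=0.0000 ⇒ V=0.0000 continue | (k=7,j=7): S=248.0686, K−S=0.0000, hold=0.0000 ⇒ V=0.0000 continue  boundary S*=89.7879
step 6: (k=6,j=0): S=47.5742, K−S=56.9158, hold=56.3507 ⇒ V=56.9158 exercise | (k=6,j=1): S=61.3353, K−S=43.1547, hold=42.5897 ⇒ V=43.1547 exercise | (k=6,j=2): S=79.0767, K−S=25.4133, hold=24.8482 ⇒ V=25.4133 exercise | (k=6,j=3): S=101.9500, K−S=2.5400, hold=8.0908 ⇒ V=8.0908 continue | (k=6,j=4): S=131.4394, K−S=0.0000, hold=0.6545 ⇒ V=0.6545 continue | (k=6,j=5): S=169.4588, K−S=0.0000, hold=0.0000 ⇒ V=0.0000 continue | (k=6,j=6): S=218.4754, K−S=0.0000, hold=0.0000 ⇒ V=0.0000 continue  boundary S*=79.0767
step 5: (k=5,j=0): S=54.0183, K−S=50.4717, hold=49.9066 ⇒ V=50.4717 exercise | (k=5,j=1): S=69.6433, K−S=34.8467, hold=34.2816 ⇒ V=34.8467 exercise | (k=5,j=2): S=89.7879, K−S=14.7021, hold=16.8402 ⇒ V=16.8402 continue | (k=5,j=3): S=115.7595, K−S=0.0000, hold=4.4257 ⇒ V=4.4257 continue | (k=5,j=4): S=149.2433, K−S=0.0000, hold=0.3322 ⇒ V=0.3322 continue | (k=5,j=5): S=192.4125, K−S=0.0000, hold=0.0000 ⇒ V=0.0000 continue  boundary S*=69.6433
step 4: (k=4,j=0): S=61.3353, K−S=43.1547, hold=42.5897 ⇒ V=43.1547 exercise | (k=4,j=1): S=79.0767, K−S=25.4133, hold=25.8894 ⇒ V=25.8894 continue | (k=4,j=2): S=101.9500, K−S=2.5400, hold=10.7035 ⇒ V=10.7035 continue | (k=4,j=3): S=131.4394, K−S=0.0000, hold=2.4083 ⇒ V=2.4083 continue | (k=4,j=4): S=169.4588, K−S=0.0000, hold=0.1686 ⇒ V=0.1686 continue  boundary S*=61.3353
step 3: (k=3,j=0): S=69.6433, K−S=34.8467, hold=34.5135 ⇒ V=34.8467 exercise | (k=3,j=1): S=89.7879, K−S=14.7021, hold=18.3542 ⇒ V=18.3542 continue | (k=3,j=2): S=115.7595, K−S=0.0000, hold=6.6061 ⇒ V=6.6061 continue | (k=3,j=3): S=149.2433, K−S=0.0000, hold=1.3046 ⇒ V=1.3046 continue  boundary S*=69.6433
step 2: (k=2,j=0): S=79.0767, K−S=25.4133, hold=26.6267 ⇒ V=26.6267 continue | (k=2,j=1): S=101.9500, K−S=2.5400, hold=12.5338 ⇒ V=12.5338 continue | (k=2,j=2): S=131.4394, K−S=0.0000, hold=3.9887 ⇒ V=3.9887 continue  boundary S*=-
step 1: (k=1,j=0): S=89.7879, K−S=14.7021, hold=19.6198 ⇒ V=19.6198 continue | (k=1,j=1): S=115.7595, K−S=0.0000, hold=8.3047 ⇒ V=8.3047 continue  boundary S*=-
step 0: (k=0,j=0): S=101.9500, K−S=2.5400, hold=14.0035 ⇒ V=14.0035 continue  boundary S*=-

price = 14.0035
boundary = - - - 69.6433 61.3353 69.6433 79.0767 89.7879
tree:
14.0035
19.6198 8.3047
26.6267 12.5338 3.9887
34.8467 18.3542 6.6061 1.3046
43.1547 25.8894 10.7035 2.4083 0.1686
50.4717 34.8467 16.8402 4.4257 0.3322 0.0000
56.9158 43.1547 25.4133 8.0908 0.6545 0.0000 0.0000
62.5911 50.4717 34.8467 14.7021 1.2893 0.0000 0.0000 0.0000
67.5894 56.9158 43.1547 25.4133 2.5400 0.0000 0.0000 0.0000 0.0000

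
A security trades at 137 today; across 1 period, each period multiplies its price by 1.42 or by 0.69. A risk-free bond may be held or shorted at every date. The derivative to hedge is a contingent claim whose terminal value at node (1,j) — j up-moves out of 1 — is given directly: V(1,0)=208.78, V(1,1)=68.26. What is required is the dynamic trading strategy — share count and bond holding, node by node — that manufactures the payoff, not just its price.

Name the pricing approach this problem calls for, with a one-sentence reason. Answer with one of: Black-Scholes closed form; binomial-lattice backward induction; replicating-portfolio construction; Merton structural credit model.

Key observation: since the answer must list Δ and B at each node of the 1.42/0.69 lattice on 137, the replicating-portfolio method — solving the two-state system at every node — is the one that applies.

framework: replicating-portfolio construction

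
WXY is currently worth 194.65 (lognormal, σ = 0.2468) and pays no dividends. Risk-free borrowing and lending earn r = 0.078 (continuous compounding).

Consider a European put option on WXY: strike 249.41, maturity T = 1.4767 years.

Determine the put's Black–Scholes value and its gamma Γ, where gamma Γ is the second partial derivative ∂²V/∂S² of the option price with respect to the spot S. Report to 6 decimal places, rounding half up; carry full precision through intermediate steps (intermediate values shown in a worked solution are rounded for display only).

price = 41.032927
Γ = 0.006548

σ√T = 0.2468·√1.4767 = 0.299910
d₁ = (ln(S/K) + (r+σ²/2)T) / (σ√T) = (ln(194.65/249.41) + (0.078+0.2468²/2)·1.4767) / 0.299910 = (-0.247895 + 0.160156) / 0.299910 = -0.292552
d₂ = d₁ − σ√T = -0.292552 − 0.299910 = -0.592462
e^{−rT} = 0.891203
N(−d₁) = 0.615068,  N(−d₂) = 0.723229
Put price V = K·e^{−rT}·N(−d₂) − S·N(−d₁) = 160.755864 − 119.722937 = 41.032927
φ(d₁) = (1/√(2π))·e^{−d₁²/2} = 0.382230
Γ = φ(d₁) / (S·σ·√T) = 0.006548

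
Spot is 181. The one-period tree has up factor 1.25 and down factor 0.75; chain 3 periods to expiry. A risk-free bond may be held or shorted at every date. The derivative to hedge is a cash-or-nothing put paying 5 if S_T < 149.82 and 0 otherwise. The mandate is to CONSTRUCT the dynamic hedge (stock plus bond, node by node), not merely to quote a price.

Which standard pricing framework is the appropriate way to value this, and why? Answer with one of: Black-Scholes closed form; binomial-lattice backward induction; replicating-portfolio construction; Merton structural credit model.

Key observation: what is demanded is not a single number but the (Δ, B) position at each node of the 1.25/0.75 tree starting at 181; constructing those positions is the replicating-portfolio method.

framework: replicating-portfolio construction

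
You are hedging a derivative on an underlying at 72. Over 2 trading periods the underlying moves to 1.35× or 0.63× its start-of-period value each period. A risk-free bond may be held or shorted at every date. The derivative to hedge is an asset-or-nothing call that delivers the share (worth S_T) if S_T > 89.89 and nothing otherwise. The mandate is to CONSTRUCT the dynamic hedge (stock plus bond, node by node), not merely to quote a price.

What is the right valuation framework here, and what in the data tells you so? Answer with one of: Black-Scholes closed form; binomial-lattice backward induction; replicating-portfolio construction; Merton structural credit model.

framework: replicating-portfolio construction

Key observation: the task asks for the hedge itself — share and bond holdings at every node of the 2-period tree on spot 72 with factors 1.35/0.63 — which is exactly what the replicating-portfolio construction produces.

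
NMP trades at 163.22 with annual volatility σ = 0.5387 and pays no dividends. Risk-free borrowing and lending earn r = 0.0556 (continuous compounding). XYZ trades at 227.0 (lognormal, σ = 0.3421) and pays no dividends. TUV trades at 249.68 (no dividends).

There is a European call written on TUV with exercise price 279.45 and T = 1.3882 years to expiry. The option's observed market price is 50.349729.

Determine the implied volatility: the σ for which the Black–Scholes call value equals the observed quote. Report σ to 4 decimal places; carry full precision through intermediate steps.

At σ = 0.4639 the Black–Scholes value reproduces the quote:
σ√T = 0.4639·√1.3882 = 0.546576
d₁ = (ln(S/K) + (r+σ²/2)T) / (σ√T) = (ln(249.68/279.45) + (0.0556+0.4639²/2)·1.3882) / 0.546576 = (-0.112643 + 0.226556) / 0.546576 = 0.208412
d₂ = d₁ − σ√T = 0.208412 − 0.546576 = -0.338163
e^{−rT} = 0.925720
N(d₁) = 0.582547,  N(d₂) = 0.367620
V = S·N(d₁) − K·e^{−rT}·N(d₂) = 145.450215 − 95.100486 = 50.349729 (the quoted price), and the Black–Scholes price is strictly increasing in σ, so σ is unique

sigma = 0.4639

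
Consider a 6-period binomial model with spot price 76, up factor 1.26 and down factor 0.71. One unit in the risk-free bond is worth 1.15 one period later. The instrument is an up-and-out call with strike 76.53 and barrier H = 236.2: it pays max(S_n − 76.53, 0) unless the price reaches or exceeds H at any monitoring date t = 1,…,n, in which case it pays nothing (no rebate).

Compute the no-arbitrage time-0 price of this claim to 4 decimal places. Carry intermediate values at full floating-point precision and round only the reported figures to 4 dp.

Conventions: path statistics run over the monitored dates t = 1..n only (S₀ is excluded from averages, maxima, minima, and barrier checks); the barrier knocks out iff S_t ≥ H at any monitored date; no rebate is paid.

Under the martingale measure an up-move has probability p* = 0.8000; value the claim as the probability-weighted average of per-path payoffs, discounted 6 periods at R = 1.15.
Enumerate all 2^6 = 64 price paths (U = up ×1.26, D = down ×0.71); each path with k up-moves has probability p*^k·(1−p*)^(6−k).
DDDDDD: M=53.9600, payoff=0.0000, prob=0.000064
UDDDDD: M=95.7600, payoff=0.0000, prob=0.000256
DUDDDD: M=67.9896, payoff=0.0000, prob=0.000256
UUDDDD: M=120.6576, payoff=0.0000, prob=0.001024
DDUDDD: M=53.9600, payoff=0.0000, prob=0.000256
UDUDDD: M=95.7600, payoff=0.0000, prob=0.001024
DUUDDD: M=85.6669, payoff=0.0000, prob=0.001024
UUUDDD: M=152.0286, payoff=0.0000, prob=0.004096
DDDUDD: M=53.9600, payoff=0.0000, prob=0.000256
UDDUDD: M=95.7600, payoff=0.0000, prob=0.001024
DUDUDD: M=67.9896, payoff=0.0000, prob=0.001024
UUDUDD: M=120.6576, payoff=0.0000, prob=0.004096
DDUUDD: M=60.8235, payoff=0.0000, prob=0.001024
UDUUDD: M=107.9403, payoff=0.0000, prob=0.004096
DUUUDD: M=107.9403, payoff=0.0000, prob=0.004096
UUUUDD: M=191.5560, payoff=20.0334, prob=0.016384
DDDDUD: M=53.9600, payoff=0.0000, prob=0.000256
UDDDUD: M=95.7600, payoff=0.0000, prob=0.001024
DUDDUD: M=67.9896, payoff=0.0000, prob=0.001024
UUDDUD: M=120.6576, payoff=0.0000, prob=0.004096
DDUDUD: M=53.9600, payoff=0.0000, prob=0.001024
UDUDUD: M=95.7600, payoff=0.0000, prob=0.004096
DUUDUD: M=85.6669, payoff=0.0000, prob=0.004096
UUUDUD: M=152.0286, payoff=20.0334, prob=0.016384
DDDUUD: M=53.9600, payoff=0.0000, prob=0.001024
UDDUUD: M=95.7600, payoff=0.0000, prob=0.004096
DUDUUD: M=76.6376, payoff=0.0000, prob=0.004096
UUDUUD: M=136.0048, payoff=20.0334, prob=0.016384
DDUUUD: M=76.6376, payoff=0.0000, prob=0.004096
UDUUUD: M=136.0048, payoff=20.0334, prob=0.016384
DUUUUD: M=136.0048, payoff=20.0334, prob=0.016384
UUUUUD: M=241.3606, payoff=0.0000, prob=0.065536
DDDDDU: M=53.9600, payoff=0.0000, prob=0.000256
UDDDDU: M=95.7600, payoff=0.0000, prob=0.001024
DUDDDU: M=67.9896, payoff=0.0000, prob=0.001024
UUDDDU: M=120.6576, payoff=0.0000, prob=0.004096
DDUDDU: M=53.9600, payoff=0.0000, prob=0.001024
UDUDDU: M=95.7600, payoff=0.0000, prob=0.004096
DUUDDU: M=85.6669, payoff=0.0000, prob=0.004096
UUUDDU: M=152.0286, payoff=20.0334, prob=0.016384
DDDUDU: M=53.9600, payoff=0.0000, prob=0.001024
UDDUDU: M=95.7600, payoff=0.0000, prob=0.004096
DUDUDU: M=67.9896, payoff=0.0000, prob=0.004096
UUDUDU: M=120.6576, payoff=20.0334, prob=0.016384
DDUUDU: M=60.8235, payoff=0.0000, prob=0.004096
UDUUDU: M=107.9403, payoff=20.0334, prob=0.016384
DUUUDU: M=107.9403, payoff=20.0334, prob=0.016384
UUUUDU: M=191.5560, payoff=94.8360, prob=0.065536
DDDDUU: M=53.9600, payoff=0.0000, prob=0.001024
UDDDUU: M=95.7600, payoff=0.0000, prob=0.004096
DUDDUU: M=67.9896, payoff=0.0000, prob=0.004096
UUDDUU: M=120.6576, payoff=20.0334, prob=0.016384
DDUDUU: M=54.4127, payoff=0.0000, prob=0.004096
UDUDUU: M=96.5634, payoff=20.0334, prob=0.016384
DUUDUU: M=96.5634, payoff=20.0334, prob=0.016384
UUUDUU: M=171.3660, payoff=94.8360, prob=0.065536
DDDUUU: M=54.4127, payoff=0.0000, prob=0.004096
UDDUUU: M=96.5634, payoff=20.0334, prob=0.016384
DUDUUU: M=96.5634, payoff=20.0334, prob=0.016384
UUDUUU: M=171.3660, payoff=94.8360, prob=0.065536
DDUUUU: M=96.5634, payoff=20.0334, prob=0.016384
UDUUUU: M=171.3660, payoff=94.8360, prob=0.065536
DUUUUU: M=171.3660, payoff=94.8360, prob=0.065536
UUUUUU: M=304.1143, payoff=0.0000, prob=0.262144
Price = Σ prob·payoff / R^6 = 35.999265 / 2.313061 = 15.5635

price = 15.5635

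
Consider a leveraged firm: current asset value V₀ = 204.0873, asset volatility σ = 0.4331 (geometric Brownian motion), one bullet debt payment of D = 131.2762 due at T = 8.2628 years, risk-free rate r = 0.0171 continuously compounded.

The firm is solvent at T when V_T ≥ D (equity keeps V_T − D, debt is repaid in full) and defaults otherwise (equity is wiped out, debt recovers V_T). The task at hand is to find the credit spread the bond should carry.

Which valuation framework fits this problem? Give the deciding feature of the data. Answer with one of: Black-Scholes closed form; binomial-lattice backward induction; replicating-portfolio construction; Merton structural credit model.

framework: Merton structural credit model

Key observation: the asked-for credit quantity lives on the firm's capital structure — asset value, asset volatility, debt face 131.2762 — which is the structural model's domain.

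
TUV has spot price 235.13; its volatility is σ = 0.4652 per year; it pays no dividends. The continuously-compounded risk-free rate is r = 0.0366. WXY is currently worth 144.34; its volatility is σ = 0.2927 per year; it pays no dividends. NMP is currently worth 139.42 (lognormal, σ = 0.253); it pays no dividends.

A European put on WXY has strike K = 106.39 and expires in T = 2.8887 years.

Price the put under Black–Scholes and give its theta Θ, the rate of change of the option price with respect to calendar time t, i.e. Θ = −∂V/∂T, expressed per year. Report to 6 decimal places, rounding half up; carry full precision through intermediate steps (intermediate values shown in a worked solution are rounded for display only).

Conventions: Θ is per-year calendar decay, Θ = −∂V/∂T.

σ√T = 0.2927·√2.8887 = 0.497478
d₁ = (ln(S/K) + (r+σ²/2)T) / (σ√T) = (ln(144.34/106.39) + (0.0366+0.2927²/2)·2.8887) / 0.497478 = (0.305060 + 0.229469) / 0.497478 = 1.074477
d₂ = d₁ − σ√T = 1.074477 − 0.497478 = 0.576999
e^{−rT} = 0.899671
N(−d₁) = 0.141305,  N(−d₂) = 0.281970
Put price V = K·e^{−rT}·N(−d₂) − S·N(−d₁) = 26.989045 − 20.395892 = 6.593153
φ(d₁) = (1/√(2π))·e^{−d₁²/2} = 0.223982
Θ = −S·φ(d₁)·σ/(2√T) + r·K·e^{−rT}·N(−d₂) = −2.783823 + 0.987799 = -1.796024

price = 6.593153
Θ = -1.796024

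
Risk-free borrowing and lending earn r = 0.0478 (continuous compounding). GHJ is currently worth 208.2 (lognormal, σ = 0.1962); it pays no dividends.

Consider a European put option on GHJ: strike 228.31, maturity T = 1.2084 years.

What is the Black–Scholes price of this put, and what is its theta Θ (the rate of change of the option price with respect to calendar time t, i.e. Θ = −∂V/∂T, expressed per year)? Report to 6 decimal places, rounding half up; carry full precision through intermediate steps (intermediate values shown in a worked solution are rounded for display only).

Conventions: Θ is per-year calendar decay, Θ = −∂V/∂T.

price = 22.071358
Θ = -1.165561

σ√T = 0.1962·√1.2084 = 0.215677
d₁ = (ln(S/K) + (r+σ²/2)T) / (σ√T) = (ln(208.2/228.31) + (0.0478+0.1962²/2)·1.2084) / 0.215677 = (-0.092205 + 0.081020) / 0.215677 = -0.051861
d₂ = d₁ − σ√T = -0.051861 − 0.215677 = -0.267539
e^{−rT} = 0.943875
N(−d₁) = 0.520680,  N(−d₂) = 0.605473
Put price V = K·e^{−rT}·N(−d₂) − S·N(−d₁) = 130.477030 − 108.405671 = 22.071358
φ(d₁) = (1/√(2π))·e^{−d₁²/2} = 0.398406
Θ = −S·φ(d₁)·σ/(2√T) + r·K·e^{−rT}·N(−d₂) = −7.402363 + 6.236802 = -1.165561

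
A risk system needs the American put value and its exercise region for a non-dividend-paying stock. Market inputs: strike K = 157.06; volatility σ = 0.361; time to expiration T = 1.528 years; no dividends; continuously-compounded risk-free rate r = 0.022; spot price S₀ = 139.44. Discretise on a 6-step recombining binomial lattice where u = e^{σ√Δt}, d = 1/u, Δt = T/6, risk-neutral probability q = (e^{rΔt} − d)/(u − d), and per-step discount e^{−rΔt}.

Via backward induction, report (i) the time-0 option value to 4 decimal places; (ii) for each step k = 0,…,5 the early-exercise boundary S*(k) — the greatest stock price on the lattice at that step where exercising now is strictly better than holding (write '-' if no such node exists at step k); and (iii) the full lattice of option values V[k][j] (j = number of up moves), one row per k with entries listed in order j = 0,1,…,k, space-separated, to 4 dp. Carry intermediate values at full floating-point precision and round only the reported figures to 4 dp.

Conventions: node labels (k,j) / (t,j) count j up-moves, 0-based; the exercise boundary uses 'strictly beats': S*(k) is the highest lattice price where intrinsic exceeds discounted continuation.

params: Δt=0.25467 u=1.19983 d=0.83345 q=0.46992 e^(-rΔt)=0.99441
t_6 payoffs: 110.3213 89.7757 60.1986 17.6200 0.0000 0.0000 0.0000
t_5: node(5,0) S=56.0784 payoff=100.9816 vs cont=100.1041 → 100.9816 [stop]  node(5,1) S=80.7295 payoff=76.3305 vs cont=75.4530 → 76.3305 [stop]  node(5,2) S=116.2168 payoff=40.8432 vs cont=39.9657 → 40.8432 [stop]  node(5,3) S=167.3038 payoff=0.0000 vs cont=9.2879 → 9.2879 [wait]  node(5,4) S=240.8478 payoff=0.0000 vs cont=0.0000 → 0.0000 [wait]  node(5,5) S=346.7204 payoff=0.0000 vs cont=0.0000 → 0.0000 [wait]  ⇒ S*(5)=116.2168
t_4: node(4,0) S=67.2843 payoff=89.7757 vs cont=88.8982 → 89.7757 [stop]  node(4,1) S=96.8614 payoff=60.1986 vs cont=59.3211 → 60.1986 [stop]  node(4,2) S=139.4400 payoff=17.6200 vs cont=25.8695 → 25.8695 [wait]  node(4,3) S=200.7355 payoff=0.0000 vs cont=4.8958 → 4.8958 [wait]  node(4,4) S=288.9755 payoff=0.0000 vs cont=0.0000 → 0.0000 [wait]  ⇒ S*(4)=96.8614
t_3: node(3,0) S=80.7295 payoff=76.3305 vs cont=75.4530 → 76.3305 [stop]  node(3,1) S=116.2168 payoff=40.8432 vs cont=43.8206 → 43.8206 [wait]  node(3,2) S=167.3038 payoff=0.0000 vs cont=15.9242 → 15.9242 [wait]  node(3,3) S=240.8478 payoff=0.0000 vs cont=2.5807 → 2.5807 [wait]  ⇒ S*(3)=80.7295
t_2: node(2,0) S=96.8614 payoff=60.1986 vs cont=60.7125 → 60.7125 [wait]  node(2,1) S=139.4400 payoff=17.6200 vs cont=30.5400 → 30.5400 [wait]  node(2,2) S=200.7355 payoff=0.0000 vs cont=9.5999 → 9.5999 [wait]  ⇒ S*(2)=-
t_1: node(1,0) S=116.2168 payoff=40.8432 vs cont=46.2740 → 46.2740 [wait]  node(1,1) S=167.3038 payoff=0.0000 vs cont=20.5843 → 20.5843 [wait]  ⇒ S*(1)=-
t_0: node(0,0) S=139.4400 payoff=17.6200 vs cont=34.0109 → 34.0109 [wait]  ⇒ S*(0)=-

price = 34.0109
boundary = - - - 80.7295 96.8614 116.2168
tree:
34.0109
46.2740 20.5843
60.7125 30.5400 9.5999
76.3305 43.8206 15.9242 2.5807
89.7757 60.1986 25.8695 4.8958 0.0000
100.9816 76.3305 40.8432 9.2879 0.0000 0.0000
110.3213 89.7757 60.1986 17.6200 0.0000 0.0000 0.0000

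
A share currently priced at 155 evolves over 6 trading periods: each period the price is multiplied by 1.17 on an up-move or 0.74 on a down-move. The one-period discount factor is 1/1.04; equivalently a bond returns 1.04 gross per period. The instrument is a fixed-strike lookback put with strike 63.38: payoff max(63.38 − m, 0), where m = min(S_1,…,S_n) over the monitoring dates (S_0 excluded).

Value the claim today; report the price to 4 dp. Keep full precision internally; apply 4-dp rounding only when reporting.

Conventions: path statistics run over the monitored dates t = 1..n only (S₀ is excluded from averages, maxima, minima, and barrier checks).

Risk-neutral up-probability p* = (R−d)/(u−d) = (1.04−0.74)/(1.17−0.74) = 0.6977; the claim prices as the p*-weighted sum of path payoffs discounted by R^6.
Enumerate all 2^6 = 64 price paths (U = up ×1.17, D = down ×0.74); each path with k up-moves has probability p*^k·(1−p*)^(6−k).
DDDDDD: m=25.4520, payoff=37.9280, prob=0.000764
UDDDDD: m=40.2417, payoff=23.1383, prob=0.001762
DUDDDD: m=40.2417, payoff=23.1383, prob=0.001762
UUDDDD: m=63.6254, payoff=0.0000, prob=0.004066
DDUDDD: m=40.2417, payoff=23.1383, prob=0.001762
UDUDDD: m=63.6254, payoff=0.0000, prob=0.004066
DUUDDD: m=63.6254, payoff=0.0000, prob=0.004066
UUUDDD: m=100.5969, payoff=0.0000, prob=0.009384
DDDUDD: m=40.2417, payoff=23.1383, prob=0.001762
UDDUDD: m=63.6254, payoff=0.0000, prob=0.004066
DUDUDD: m=63.6254, payoff=0.0000, prob=0.004066
UUDUDD: m=100.5969, payoff=0.0000, prob=0.009384
DDUUDD: m=63.6254, payoff=0.0000, prob=0.004066
UDUUDD: m=100.5969, payoff=0.0000, prob=0.009384
DUUUDD: m=100.5969, payoff=0.0000, prob=0.009384
UUUUDD: m=159.0518, payoff=0.0000, prob=0.021655
DDDDUD: m=40.2417, payoff=23.1383, prob=0.001762
UDDDUD: m=63.6254, payoff=0.0000, prob=0.004066
DUDDUD: m=63.6254, payoff=0.0000, prob=0.004066
UUDDUD: m=100.5969, payoff=0.0000, prob=0.009384
DDUDUD: m=63.6254, payoff=0.0000, prob=0.004066
UDUDUD: m=100.5969, payoff=0.0000, prob=0.009384
DUUDUD: m=100.5969, payoff=0.0000, prob=0.009384
UUUDUD: m=159.0518, payoff=0.0000, prob=0.021655
DDDUUD: m=62.8097, payoff=0.5703, prob=0.004066
UDDUUD: m=99.3073, payoff=0.0000, prob=0.009384
DUDUUD: m=99.3073, payoff=0.0000, prob=0.009384
UUDUUD: m=157.0128, payoff=0.0000, prob=0.021655
DDUUUD: m=84.8780, payoff=0.0000, prob=0.009384
UDUUUD: m=134.1990, payoff=0.0000, prob=0.021655
DUUUUD: m=114.7000, payoff=0.0000, prob=0.021655
UUUUUD: m=181.3500, payoff=0.0000, prob=0.049973
DDDDDU: m=34.3946, payoff=28.9854, prob=0.001762
UDDDDU: m=54.3807, payoff=8.9993, prob=0.004066
DUDDDU: m=54.3807, payoff=8.9993, prob=0.004066
UUDDDU: m=85.9802, payoff=0.0000, prob=0.009384
DDUDDU: m=54.3807, payoff=8.9993, prob=0.004066
UDUDDU: m=85.9802, payoff=0.0000, prob=0.009384
DUUDDU: m=85.9802, payoff=0.0000, prob=0.009384
UUUDDU: m=135.9417, payoff=0.0000, prob=0.021655
DDDUDU: m=54.3807, payoff=8.9993, prob=0.004066
UDDUDU: m=85.9802, payoff=0.0000, prob=0.009384
DUDUDU: m=85.9802, payoff=0.0000, prob=0.009384
UUDUDU: m=135.9417, payoff=0.0000, prob=0.021655
DDUUDU: m=84.8780, payoff=0.0000, prob=0.009384
UDUUDU: m=134.1990, payoff=0.0000, prob=0.021655
DUUUDU: m=114.7000, payoff=0.0000, prob=0.021655
UUUUDU: m=181.3500, payoff=0.0000, prob=0.049973
DDDDUU: m=46.4792, payoff=16.9008, prob=0.004066
UDDDUU: m=73.4874, payoff=0.0000, prob=0.009384
DUDDUU: m=73.4874, payoff=0.0000, prob=0.009384
UUDDUU: m=116.1895, payoff=0.0000, prob=0.021655
DDUDUU: m=73.4874, payoff=0.0000, prob=0.009384
UDUDUU: m=116.1895, payoff=0.0000, prob=0.021655
DUUDUU: m=114.7000, payoff=0.0000, prob=0.021655
UUUDUU: m=181.3500, payoff=0.0000, prob=0.049973
DDDUUU: m=62.8097, payoff=0.5703, prob=0.009384
UDDUUU: m=99.3073, payoff=0.0000, prob=0.021655
DUDUUU: m=99.3073, payoff=0.0000, prob=0.021655
UUDUUU: m=157.0128, payoff=0.0000, prob=0.049973
DDUUUU: m=84.8780, payoff=0.0000, prob=0.021655
UDUUUU: m=134.1990, payoff=0.0000, prob=0.049973
DUUUUU: m=114.7000, payoff=0.0000, prob=0.049973
UUUUUU: m=181.3500, payoff=0.0000, prob=0.115323
Price = Σ prob·payoff / R^6 = 0.506667 / 1.265319 = 0.4004

price = 0.4004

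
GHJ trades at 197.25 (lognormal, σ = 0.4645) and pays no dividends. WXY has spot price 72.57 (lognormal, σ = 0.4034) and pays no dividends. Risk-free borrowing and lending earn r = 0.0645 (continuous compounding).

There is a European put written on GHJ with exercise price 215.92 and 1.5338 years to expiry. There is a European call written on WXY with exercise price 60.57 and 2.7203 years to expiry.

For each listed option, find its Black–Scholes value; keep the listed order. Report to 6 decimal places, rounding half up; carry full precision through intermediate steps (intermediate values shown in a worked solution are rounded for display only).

[GHJ put K=215.92]
σ√T = 0.4645·√1.5338 = 0.575268
d₁ = (ln(S/K) + (r+σ²/2)T) / (σ√T) = (ln(197.25/215.92) + (0.0645+0.4645²/2)·1.5338) / 0.575268 = (-0.090436 + 0.264397) / 0.575268 = 0.302399
d₂ = d₁ − σ√T = 0.302399 − 0.575268 = -0.272868
e^{−rT} = 0.905806
N(−d₁) = 0.381174,  N(−d₂) = 0.607523
price = K·e^{−rT}·N(−d₂) − S·N(−d₁) = 118.820310 − 75.186536 = 43.633774
[WXY call K=60.57]
σ√T = 0.4034·√2.7203 = 0.665341
d₁ = (ln(S/K) + (r+σ²/2)T) / (σ√T) = (ln(72.57/60.57) + (0.0645+0.4034²/2)·2.7203) / 0.665341 = (0.180752 + 0.396799) / 0.665341 = 0.868052
d₂ = d₁ − σ√T = 0.868052 − 0.665341 = 0.202711
e^{−rT} = 0.839072
N(d₁) = 0.807317,  N(d₂) = 0.580320
price = S·N(d₁) − K·e^{−rT}·N(d₂) = 58.586999 − 29.493324 = 29.093675

price(GHJ put K=215.92) = 43.633774
price(WXY call K=60.57) = 29.093675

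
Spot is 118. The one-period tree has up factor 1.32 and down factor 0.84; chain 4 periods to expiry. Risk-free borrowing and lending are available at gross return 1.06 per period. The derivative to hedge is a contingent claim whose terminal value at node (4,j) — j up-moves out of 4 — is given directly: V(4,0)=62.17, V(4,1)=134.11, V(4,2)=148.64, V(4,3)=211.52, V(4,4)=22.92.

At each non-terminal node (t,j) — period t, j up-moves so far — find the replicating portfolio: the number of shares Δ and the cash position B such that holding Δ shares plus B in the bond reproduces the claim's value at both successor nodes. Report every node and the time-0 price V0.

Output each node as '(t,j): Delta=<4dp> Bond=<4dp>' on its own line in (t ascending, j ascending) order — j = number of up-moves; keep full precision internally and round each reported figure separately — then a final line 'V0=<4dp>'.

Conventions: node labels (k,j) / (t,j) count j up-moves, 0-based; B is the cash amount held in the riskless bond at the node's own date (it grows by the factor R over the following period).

(0,0): Delta=0.3054 Bond=78.4474
(1,0): Delta=0.7769 Bond=36.4189
(1,1): Delta=-0.0492 Bond=138.3869
(2,0): Delta=1.0770 Bond=13.6126
(2,1): Delta=0.5512 Bond=68.1393
(2,2): Delta=-0.5007 Bond=239.5229
(3,0): Delta=2.1429 Bond=-60.1179
(3,1): Delta=0.2754 Bond=102.5307
(3,2): Delta=0.7585 Bond=36.4151
(3,3): Delta=-1.4478 Bond=510.9151
V0=114.4830

Under the risk-neutral measure, an up-move has probability p* = (R−d)/(u−d) = 0.4583 and values discount at R = 1.06.
Payoffs at expiry: V(4,0)=62.1700, V(4,1)=134.1100, V(4,2)=148.6400, V(4,3)=211.5200, V(4,4)=22.9200
  t=3,j=0: stock 69.9391 → up 92.3196 (V=134.1100), down 58.7488 (V=62.1700). Price 89.7571; hedge Δ=2.1429, bond B=-60.1179.
  t=3,j=1: stock 109.9043 → up 145.0736 (V=148.6400), down 92.3196 (V=134.1100). Price 132.8015; hedge Δ=0.2754, bond B=102.5307.
  t=3,j=2: stock 172.7067 → up 227.9728 (V=211.5200), down 145.0736 (V=148.6400). Price 167.4151; hedge Δ=0.7585, bond B=36.4151.
  t=3,j=3: stock 271.3962 → up 358.2430 (V=22.9200), down 227.9728 (V=211.5200). Price 117.9984; hedge Δ=-1.4478, bond B=510.9151.
  t=2,j=0: stock 83.2608 → up 109.9043 (V=132.8015), down 69.9391 (V=89.7571). Price 103.2885; hedge Δ=1.0770, bond B=13.6126.
  t=2,j=1: stock 130.8384 → up 172.7067 (V=167.4151), down 109.9043 (V=132.8015). Price 140.2510; hedge Δ=0.5512, bond B=68.1393.
  t=2,j=2: stock 205.6032 → up 271.3962 (V=117.9984), down 172.7067 (V=167.4151). Price 136.5715; hedge Δ=-0.5007, bond B=239.5229.
  t=1,j=0: stock 99.1200 → up 130.8384 (V=140.2510), down 83.2608 (V=103.2885). Price 113.4242; hedge Δ=0.7769, bond B=36.4189.
  t=1,j=1: stock 155.7600 → up 205.6032 (V=136.5715), down 130.8384 (V=140.2510). Price 130.7213; hedge Δ=-0.0492, bond B=138.3869.
  t=0,j=0: stock 118.0000 → up 155.7600 (V=130.7213), down 99.1200 (V=113.4242). Price 114.4830; hedge Δ=0.3054, bond B=78.4474.
Verification: the root portfolio costs Δ(0,0)·S0 + B(0,0) = 114.4830, matching V0.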